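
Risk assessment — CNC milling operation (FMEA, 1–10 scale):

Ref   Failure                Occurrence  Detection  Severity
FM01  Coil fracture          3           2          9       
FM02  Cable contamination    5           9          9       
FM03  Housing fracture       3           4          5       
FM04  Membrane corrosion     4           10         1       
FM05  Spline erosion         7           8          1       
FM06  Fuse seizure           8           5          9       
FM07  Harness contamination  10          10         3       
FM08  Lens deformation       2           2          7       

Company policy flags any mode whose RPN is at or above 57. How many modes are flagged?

4

RPN = Severity × Occurrence × Detection:
  FM01: 9 × 3 × 2 = 54
  FM02: 9 × 5 × 9 = 405
  FM03: 5 × 3 × 4 = 60
  FM04: 1 × 4 × 10 = 40
  FM05: 1 × 7 × 8 = 56
  FM06: 9 × 8 × 5 = 360
  FM07: 3 × 10 × 10 = 300
  FM08: 7 × 2 × 2 = 28
Modes with RPN ≥ 57: FM02 (405), FM03 (60), FM06 (360), FM07 (300) → 4.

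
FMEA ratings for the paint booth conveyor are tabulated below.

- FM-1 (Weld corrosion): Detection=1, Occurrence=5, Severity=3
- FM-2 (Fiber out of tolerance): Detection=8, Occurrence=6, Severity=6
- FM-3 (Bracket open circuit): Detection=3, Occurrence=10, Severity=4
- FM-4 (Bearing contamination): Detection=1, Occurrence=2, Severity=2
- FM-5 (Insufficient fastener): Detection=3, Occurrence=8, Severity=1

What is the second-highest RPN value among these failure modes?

RPN = Severity × Occurrence × Detection:
  FM-1: 3 × 5 × 1 = 15
  FM-2: 6 × 6 × 8 = 288
  FM-3: 4 × 10 × 3 = 120
  FM-4: 2 × 2 × 1 = 4
  FM-5: 1 × 8 × 3 = 24
Sorted descending: 288, 120, 24, 15, 4.
The second-highest RPN is 120 (FM-3).

120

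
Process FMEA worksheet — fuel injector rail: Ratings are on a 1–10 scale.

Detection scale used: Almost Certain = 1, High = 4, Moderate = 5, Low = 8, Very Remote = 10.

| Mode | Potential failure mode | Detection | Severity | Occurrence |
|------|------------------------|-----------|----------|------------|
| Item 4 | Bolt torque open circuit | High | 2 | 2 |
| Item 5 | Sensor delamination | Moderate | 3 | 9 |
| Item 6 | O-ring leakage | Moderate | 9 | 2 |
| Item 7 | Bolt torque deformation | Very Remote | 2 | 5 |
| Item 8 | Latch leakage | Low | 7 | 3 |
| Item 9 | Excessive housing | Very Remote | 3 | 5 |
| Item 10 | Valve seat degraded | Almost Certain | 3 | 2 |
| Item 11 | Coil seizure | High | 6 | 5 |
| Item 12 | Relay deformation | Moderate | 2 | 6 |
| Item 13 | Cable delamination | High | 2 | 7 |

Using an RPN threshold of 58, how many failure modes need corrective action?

7

RPN = Severity × Occurrence × Detection:
  Item 4: 2 × 2 × 4 = 16
  Item 5: 3 × 9 × 5 = 135
  Item 6: 9 × 2 × 5 = 90
  Item 7: 2 × 5 × 10 = 100
  Item 8: 7 × 3 × 8 = 168
  Item 9: 3 × 5 × 10 = 150
  Item 10: 3 × 2 × 1 = 6
  Item 11: 6 × 5 × 4 = 120
  Item 12: 2 × 6 × 5 = 60
  Item 13: 2 × 7 × 4 = 56
Modes with RPN ≥ 58: Item 5 (135), Item 6 (90), Item 7 (100), Item 8 (168), Item 9 (150), Item 11 (120), Item 12 (60) → 7.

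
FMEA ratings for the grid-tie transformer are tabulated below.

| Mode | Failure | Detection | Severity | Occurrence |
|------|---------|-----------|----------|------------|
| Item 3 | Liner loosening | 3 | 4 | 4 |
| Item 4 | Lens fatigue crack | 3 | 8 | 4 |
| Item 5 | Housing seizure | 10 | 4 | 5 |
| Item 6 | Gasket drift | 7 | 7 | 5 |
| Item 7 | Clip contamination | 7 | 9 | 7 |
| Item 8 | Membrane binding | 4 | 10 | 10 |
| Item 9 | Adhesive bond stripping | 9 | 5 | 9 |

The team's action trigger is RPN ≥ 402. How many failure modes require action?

RPN = Severity × Occurrence × Detection:
  Item 3: 4 × 4 × 3 = 48
  Item 4: 8 × 4 × 3 = 96
  Item 5: 4 × 5 × 10 = 200
  Item 6: 7 × 5 × 7 = 245
  Item 7: 9 × 7 × 7 = 441
  Item 8: 10 × 10 × 4 = 400
  Item 9: 5 × 9 × 9 = 405
Modes with RPN ≥ 402: Item 7 (441), Item 9 (405) → 2.

2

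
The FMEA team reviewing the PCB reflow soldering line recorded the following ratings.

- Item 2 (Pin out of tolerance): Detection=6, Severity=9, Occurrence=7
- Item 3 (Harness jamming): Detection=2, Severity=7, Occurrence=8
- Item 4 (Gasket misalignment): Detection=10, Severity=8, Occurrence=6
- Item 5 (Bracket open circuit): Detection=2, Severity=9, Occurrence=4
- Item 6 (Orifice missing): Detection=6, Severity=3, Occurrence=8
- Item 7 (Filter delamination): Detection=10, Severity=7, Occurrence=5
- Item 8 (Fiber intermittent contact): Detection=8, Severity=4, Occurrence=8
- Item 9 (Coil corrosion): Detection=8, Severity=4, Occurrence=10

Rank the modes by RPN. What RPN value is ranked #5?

256

RPN = Severity × Occurrence × Detection:
  Item 2: 9 × 7 × 6 = 378
  Item 3: 7 × 8 × 2 = 112
  Item 4: 8 × 6 × 10 = 480
  Item 5: 9 × 4 × 2 = 72
  Item 6: 3 × 8 × 6 = 144
  Item 7: 7 × 5 × 10 = 350
  Item 8: 4 × 8 × 8 = 256
  Item 9: 4 × 10 × 8 = 320
Sorted descending: 480, 378, 350, 320, 256, 144, 112, 72.
The fifth-highest RPN is 256 (Item 8).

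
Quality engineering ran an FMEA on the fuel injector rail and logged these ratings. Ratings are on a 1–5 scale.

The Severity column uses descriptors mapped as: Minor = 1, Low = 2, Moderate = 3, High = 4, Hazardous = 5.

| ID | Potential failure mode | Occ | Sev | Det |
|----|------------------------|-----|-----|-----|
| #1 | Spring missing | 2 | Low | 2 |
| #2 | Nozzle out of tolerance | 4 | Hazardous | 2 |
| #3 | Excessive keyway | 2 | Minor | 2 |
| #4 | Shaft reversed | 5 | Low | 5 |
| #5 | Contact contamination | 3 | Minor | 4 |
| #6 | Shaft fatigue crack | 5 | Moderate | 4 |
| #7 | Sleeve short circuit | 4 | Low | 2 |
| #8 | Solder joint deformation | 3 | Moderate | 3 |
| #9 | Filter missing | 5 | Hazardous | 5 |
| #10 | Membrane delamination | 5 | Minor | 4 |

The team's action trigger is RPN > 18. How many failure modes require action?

RPN = Severity × Occurrence × Detection:
  #1: 2 × 2 × 2 = 8
  #2: 5 × 4 × 2 = 40
  #3: 1 × 2 × 2 = 4
  #4: 2 × 5 × 5 = 50
  #5: 1 × 3 × 4 = 12
  #6: 3 × 5 × 4 = 60
  #7: 2 × 4 × 2 = 16
  #8: 3 × 3 × 3 = 27
  #9: 5 × 5 × 5 = 125
  #10: 1 × 5 × 4 = 20
Modes with RPN > 18: #2 (40), #4 (50), #6 (60), #8 (27), #9 (125), #10 (20) → 6.

6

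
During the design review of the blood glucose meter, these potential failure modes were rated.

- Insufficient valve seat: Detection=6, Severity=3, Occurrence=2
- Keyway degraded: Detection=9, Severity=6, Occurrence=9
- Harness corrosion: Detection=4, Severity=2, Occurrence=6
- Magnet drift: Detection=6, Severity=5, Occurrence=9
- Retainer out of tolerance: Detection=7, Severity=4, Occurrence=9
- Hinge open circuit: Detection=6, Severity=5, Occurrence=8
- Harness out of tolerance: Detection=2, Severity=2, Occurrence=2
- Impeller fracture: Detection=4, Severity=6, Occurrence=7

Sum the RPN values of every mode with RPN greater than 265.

756

RPN = Severity × Occurrence × Detection:
  Insufficient valve seat: 3 × 2 × 6 = 36
  Keyway degraded: 6 × 9 × 9 = 486
  Harness corrosion: 2 × 6 × 4 = 48
  Magnet drift: 5 × 9 × 6 = 270
  Retainer out of tolerance: 4 × 9 × 7 = 252
  Hinge open circuit: 5 × 8 × 6 = 240
  Harness out of tolerance: 2 × 2 × 2 = 8
  Impeller fracture: 6 × 7 × 4 = 168
RPN > 265: Keyway degraded (486), Magnet drift (270).
Sum: 486 + 270 = 756.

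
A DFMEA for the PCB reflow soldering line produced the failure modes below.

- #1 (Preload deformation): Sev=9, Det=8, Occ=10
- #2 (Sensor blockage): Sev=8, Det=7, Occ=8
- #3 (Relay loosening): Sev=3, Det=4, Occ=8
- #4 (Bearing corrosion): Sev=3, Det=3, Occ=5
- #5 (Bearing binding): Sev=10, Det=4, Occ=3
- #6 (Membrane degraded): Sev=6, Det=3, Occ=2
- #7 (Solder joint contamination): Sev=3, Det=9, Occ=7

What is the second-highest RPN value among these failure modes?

RPN = Severity × Occurrence × Detection:
  #1: 9 × 10 × 8 = 720
  #2: 8 × 8 × 7 = 448
  #3: 3 × 8 × 4 = 96
  #4: 3 × 5 × 3 = 45
  #5: 10 × 3 × 4 = 120
  #6: 6 × 2 × 3 = 36
  #7: 3 × 7 × 9 = 189
Sorted descending: 720, 448, 189, 120, 96, 45, 36.
The second-highest RPN is 448 (#2).

448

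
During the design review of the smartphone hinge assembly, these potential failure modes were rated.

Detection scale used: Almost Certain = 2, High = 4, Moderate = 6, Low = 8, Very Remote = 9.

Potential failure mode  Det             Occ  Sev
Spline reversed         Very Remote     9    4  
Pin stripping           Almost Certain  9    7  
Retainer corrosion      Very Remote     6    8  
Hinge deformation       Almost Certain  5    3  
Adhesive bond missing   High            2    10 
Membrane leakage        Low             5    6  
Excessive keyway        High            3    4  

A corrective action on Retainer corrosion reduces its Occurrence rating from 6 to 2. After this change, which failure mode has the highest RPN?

Spline reversed

RPN = Severity × Occurrence × Detection:
  Spline reversed: 4 × 9 × 9 = 324
  Pin stripping: 7 × 9 × 2 = 126
  Retainer corrosion: 8 × 6 × 9 = 432
  Hinge deformation: 3 × 5 × 2 = 30
  Adhesive bond missing: 10 × 2 × 4 = 80
  Membrane leakage: 6 × 5 × 8 = 240
  Excessive keyway: 4 × 3 × 4 = 48
After action: Retainer corrosion → 8 × 2 × 9 = 144.
Revised RPNs: Spline reversed=324, Membrane leakage=240, Retainer corrosion=144, Pin stripping=126, Adhesive bond missing=80, Excessive keyway=48, Hinge deformation=30.
Highest is now Spline reversed (324).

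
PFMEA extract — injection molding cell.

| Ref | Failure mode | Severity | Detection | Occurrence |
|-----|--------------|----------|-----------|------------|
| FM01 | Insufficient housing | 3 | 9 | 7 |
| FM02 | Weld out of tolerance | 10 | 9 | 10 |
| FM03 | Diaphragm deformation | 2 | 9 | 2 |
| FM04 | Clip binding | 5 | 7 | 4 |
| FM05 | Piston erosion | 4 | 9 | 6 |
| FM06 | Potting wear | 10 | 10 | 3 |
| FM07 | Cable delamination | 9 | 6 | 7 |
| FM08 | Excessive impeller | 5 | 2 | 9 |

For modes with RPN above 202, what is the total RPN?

RPN = Severity × Occurrence × Detection:
  FM01: 3 × 7 × 9 = 189
  FM02: 10 × 10 × 9 = 900
  FM03: 2 × 2 × 9 = 36
  FM04: 5 × 4 × 7 = 140
  FM05: 4 × 6 × 9 = 216
  FM06: 10 × 3 × 10 = 300
  FM07: 9 × 7 × 6 = 378
  FM08: 5 × 9 × 2 = 90
RPN > 202: FM02 (900), FM05 (216), FM06 (300), FM07 (378).
Sum: 900 + 216 + 300 + 378 = 1794.

1794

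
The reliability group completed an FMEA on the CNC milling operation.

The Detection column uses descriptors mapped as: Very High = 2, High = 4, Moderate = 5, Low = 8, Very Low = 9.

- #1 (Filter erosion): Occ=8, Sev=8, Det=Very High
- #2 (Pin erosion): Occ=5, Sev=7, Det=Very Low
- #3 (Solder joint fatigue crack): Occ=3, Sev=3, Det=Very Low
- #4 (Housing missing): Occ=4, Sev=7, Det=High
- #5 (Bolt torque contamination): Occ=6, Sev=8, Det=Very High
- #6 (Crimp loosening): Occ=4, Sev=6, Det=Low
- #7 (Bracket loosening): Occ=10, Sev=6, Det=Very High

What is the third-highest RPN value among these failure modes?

RPN = Severity × Occurrence × Detection:
  #1: 8 × 8 × 2 = 128
  #2: 7 × 5 × 9 = 315
  #3: 3 × 3 × 9 = 81
  #4: 7 × 4 × 4 = 112
  #5: 8 × 6 × 2 = 96
  #6: 6 × 4 × 8 = 192
  #7: 6 × 10 × 2 = 120
Sorted descending: 315, 192, 128, 120, 112, 96, 81.
The third-highest RPN is 128 (#1).

128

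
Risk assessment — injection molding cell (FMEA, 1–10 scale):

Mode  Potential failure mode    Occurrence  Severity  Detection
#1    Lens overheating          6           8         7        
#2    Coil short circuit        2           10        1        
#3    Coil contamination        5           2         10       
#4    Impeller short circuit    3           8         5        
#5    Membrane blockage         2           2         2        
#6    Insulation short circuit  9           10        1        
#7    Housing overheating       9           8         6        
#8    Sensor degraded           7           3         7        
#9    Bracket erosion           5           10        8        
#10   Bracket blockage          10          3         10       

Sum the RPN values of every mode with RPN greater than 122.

RPN = Severity × Occurrence × Detection:
  #1: 8 × 6 × 7 = 336
  #2: 10 × 2 × 1 = 20
  #3: 2 × 5 × 10 = 100
  #4: 8 × 3 × 5 = 120
  #5: 2 × 2 × 2 = 8
  #6: 10 × 9 × 1 = 90
  #7: 8 × 9 × 6 = 432
  #8: 3 × 7 × 7 = 147
  #9: 10 × 5 × 8 = 400
  #10: 3 × 10 × 10 = 300
RPN > 122: #1 (336), #7 (432), #8 (147), #9 (400), #10 (300).
Sum: 336 + 432 + 147 + 400 + 300 = 1615.

1615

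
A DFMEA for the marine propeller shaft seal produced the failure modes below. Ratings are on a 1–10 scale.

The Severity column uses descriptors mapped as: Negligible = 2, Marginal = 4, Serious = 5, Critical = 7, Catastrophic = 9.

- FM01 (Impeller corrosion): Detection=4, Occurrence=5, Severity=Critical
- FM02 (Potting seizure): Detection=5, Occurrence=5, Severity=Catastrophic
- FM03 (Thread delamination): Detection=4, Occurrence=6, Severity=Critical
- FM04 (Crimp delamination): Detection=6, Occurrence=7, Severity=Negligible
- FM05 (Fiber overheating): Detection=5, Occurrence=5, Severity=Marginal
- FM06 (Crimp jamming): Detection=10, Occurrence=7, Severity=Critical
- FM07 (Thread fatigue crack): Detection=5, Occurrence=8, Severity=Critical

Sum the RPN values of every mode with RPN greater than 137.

1303

RPN = Severity × Occurrence × Detection:
  FM01: 7 × 5 × 4 = 140
  FM02: 9 × 5 × 5 = 225
  FM03: 7 × 6 × 4 = 168
  FM04: 2 × 7 × 6 = 84
  FM05: 4 × 5 × 5 = 100
  FM06: 7 × 7 × 10 = 490
  FM07: 7 × 8 × 5 = 280
RPN > 137: FM01 (140), FM02 (225), FM03 (168), FM06 (490), FM07 (280).
Sum: 140 + 225 + 168 + 490 + 280 = 1303.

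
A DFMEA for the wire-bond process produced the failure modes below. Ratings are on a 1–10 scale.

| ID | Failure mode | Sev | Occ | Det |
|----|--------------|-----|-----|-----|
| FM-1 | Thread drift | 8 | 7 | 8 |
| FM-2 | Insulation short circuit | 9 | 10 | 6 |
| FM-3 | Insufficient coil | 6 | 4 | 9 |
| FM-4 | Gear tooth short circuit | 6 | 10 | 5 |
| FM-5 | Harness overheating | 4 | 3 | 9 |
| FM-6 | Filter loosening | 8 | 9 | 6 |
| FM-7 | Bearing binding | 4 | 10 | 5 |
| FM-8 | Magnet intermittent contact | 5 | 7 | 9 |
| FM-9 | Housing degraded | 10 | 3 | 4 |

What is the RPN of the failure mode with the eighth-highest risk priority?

RPN = Severity × Occurrence × Detection:
  FM-1: 8 × 7 × 8 = 448
  FM-2: 9 × 10 × 6 = 540
  FM-3: 6 × 4 × 9 = 216
  FM-4: 6 × 10 × 5 = 300
  FM-5: 4 × 3 × 9 = 108
  FM-6: 8 × 9 × 6 = 432
  FM-7: 4 × 10 × 5 = 200
  FM-8: 5 × 7 × 9 = 315
  FM-9: 10 × 3 × 4 = 120
Sorted descending: 540, 448, 432, 315, 300, 216, 200, 120, 108.
The eighth-highest RPN is 120 (FM-9).

120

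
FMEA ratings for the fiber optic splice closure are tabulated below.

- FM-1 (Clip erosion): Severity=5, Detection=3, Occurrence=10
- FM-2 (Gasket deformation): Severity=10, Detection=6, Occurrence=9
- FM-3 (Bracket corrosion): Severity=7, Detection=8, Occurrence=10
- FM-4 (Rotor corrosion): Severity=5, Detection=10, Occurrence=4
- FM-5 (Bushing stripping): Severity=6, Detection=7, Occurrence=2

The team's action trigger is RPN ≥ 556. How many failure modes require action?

RPN = Severity × Occurrence × Detection:
  FM-1: 5 × 10 × 3 = 150
  FM-2: 10 × 9 × 6 = 540
  FM-3: 7 × 10 × 8 = 560
  FM-4: 5 × 4 × 10 = 200
  FM-5: 6 × 2 × 7 = 84
Modes with RPN ≥ 556: FM-3 (560) → 1.

1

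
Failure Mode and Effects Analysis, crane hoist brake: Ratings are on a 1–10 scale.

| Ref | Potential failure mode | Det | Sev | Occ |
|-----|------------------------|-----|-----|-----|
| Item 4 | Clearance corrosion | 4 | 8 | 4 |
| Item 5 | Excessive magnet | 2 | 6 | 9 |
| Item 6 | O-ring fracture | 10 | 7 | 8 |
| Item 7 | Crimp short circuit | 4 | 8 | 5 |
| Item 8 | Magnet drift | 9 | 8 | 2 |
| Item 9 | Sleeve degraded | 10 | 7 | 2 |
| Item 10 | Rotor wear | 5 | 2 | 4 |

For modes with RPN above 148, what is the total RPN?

RPN = Severity × Occurrence × Detection:
  Item 4: 8 × 4 × 4 = 128
  Item 5: 6 × 9 × 2 = 108
  Item 6: 7 × 8 × 10 = 560
  Item 7: 8 × 5 × 4 = 160
  Item 8: 8 × 2 × 9 = 144
  Item 9: 7 × 2 × 10 = 140
  Item 10: 2 × 4 × 5 = 40
RPN > 148: Item 6 (560), Item 7 (160).
Sum: 560 + 160 = 720.

720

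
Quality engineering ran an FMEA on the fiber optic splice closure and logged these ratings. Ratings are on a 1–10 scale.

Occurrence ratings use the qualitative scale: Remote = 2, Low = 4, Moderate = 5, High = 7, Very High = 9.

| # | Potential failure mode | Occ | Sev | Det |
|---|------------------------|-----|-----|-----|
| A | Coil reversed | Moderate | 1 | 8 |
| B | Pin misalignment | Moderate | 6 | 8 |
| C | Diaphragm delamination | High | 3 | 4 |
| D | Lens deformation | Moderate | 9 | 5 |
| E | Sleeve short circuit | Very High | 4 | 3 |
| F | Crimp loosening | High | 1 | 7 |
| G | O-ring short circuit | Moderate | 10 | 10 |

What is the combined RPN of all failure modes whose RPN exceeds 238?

740

RPN = Severity × Occurrence × Detection:
  A: 1 × 5 × 8 = 40
  B: 6 × 5 × 8 = 240
  C: 3 × 7 × 4 = 84
  D: 9 × 5 × 5 = 225
  E: 4 × 9 × 3 = 108
  F: 1 × 7 × 7 = 49
  G: 10 × 5 × 10 = 500
RPN > 238: B (240), G (500).
Sum: 240 + 500 = 740.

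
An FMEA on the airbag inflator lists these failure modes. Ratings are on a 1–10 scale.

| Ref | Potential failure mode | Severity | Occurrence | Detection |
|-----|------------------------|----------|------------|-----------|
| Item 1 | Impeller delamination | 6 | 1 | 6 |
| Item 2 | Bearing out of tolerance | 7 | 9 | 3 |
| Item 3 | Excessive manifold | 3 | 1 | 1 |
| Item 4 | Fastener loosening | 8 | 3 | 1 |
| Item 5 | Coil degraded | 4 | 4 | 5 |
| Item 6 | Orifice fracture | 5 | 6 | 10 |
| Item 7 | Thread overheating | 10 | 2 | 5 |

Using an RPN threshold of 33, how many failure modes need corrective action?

RPN = Severity × Occurrence × Detection:
  Item 1: 6 × 1 × 6 = 36
  Item 2: 7 × 9 × 3 = 189
  Item 3: 3 × 1 × 1 = 3
  Item 4: 8 × 3 × 1 = 24
  Item 5: 4 × 4 × 5 = 80
  Item 6: 5 × 6 × 10 = 300
  Item 7: 10 × 2 × 5 = 100
Modes with RPN ≥ 33: Item 1 (36), Item 2 (189), Item 5 (80), Item 6 (300), Item 7 (100) → 5.

5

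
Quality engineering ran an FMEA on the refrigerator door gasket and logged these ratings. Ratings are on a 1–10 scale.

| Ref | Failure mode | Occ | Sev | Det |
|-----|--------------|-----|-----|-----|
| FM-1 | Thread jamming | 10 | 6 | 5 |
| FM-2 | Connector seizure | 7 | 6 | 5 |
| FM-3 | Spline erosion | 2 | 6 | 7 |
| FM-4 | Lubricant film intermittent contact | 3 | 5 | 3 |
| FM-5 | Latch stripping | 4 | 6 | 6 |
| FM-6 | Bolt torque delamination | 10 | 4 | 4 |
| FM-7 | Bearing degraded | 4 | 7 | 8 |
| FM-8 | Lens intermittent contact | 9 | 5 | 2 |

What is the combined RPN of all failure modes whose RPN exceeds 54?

1212

RPN = Severity × Occurrence × Detection:
  FM-1: 6 × 10 × 5 = 300
  FM-2: 6 × 7 × 5 = 210
  FM-3: 6 × 2 × 7 = 84
  FM-4: 5 × 3 × 3 = 45
  FM-5: 6 × 4 × 6 = 144
  FM-6: 4 × 10 × 4 = 160
  FM-7: 7 × 4 × 8 = 224
  FM-8: 5 × 9 × 2 = 90
RPN > 54: FM-1 (300), FM-2 (210), FM-3 (84), FM-5 (144), FM-6 (160), FM-7 (224), FM-8 (90).
Sum: 300 + 210 + 84 + 144 + 160 + 224 + 90 = 1212.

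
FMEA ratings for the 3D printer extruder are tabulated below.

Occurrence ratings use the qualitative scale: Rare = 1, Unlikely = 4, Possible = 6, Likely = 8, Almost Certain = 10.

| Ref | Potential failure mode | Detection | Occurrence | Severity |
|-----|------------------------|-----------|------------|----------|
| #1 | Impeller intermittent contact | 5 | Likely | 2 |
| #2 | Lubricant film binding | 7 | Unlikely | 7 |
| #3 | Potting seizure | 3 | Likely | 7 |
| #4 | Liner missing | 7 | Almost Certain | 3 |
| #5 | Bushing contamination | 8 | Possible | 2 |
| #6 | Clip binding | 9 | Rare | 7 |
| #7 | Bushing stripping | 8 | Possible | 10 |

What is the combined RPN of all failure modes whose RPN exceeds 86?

RPN = Severity × Occurrence × Detection:
  #1: 2 × 8 × 5 = 80
  #2: 7 × 4 × 7 = 196
  #3: 7 × 8 × 3 = 168
  #4: 3 × 10 × 7 = 210
  #5: 2 × 6 × 8 = 96
  #6: 7 × 1 × 9 = 63
  #7: 10 × 6 × 8 = 480
RPN > 86: #2 (196), #3 (168), #4 (210), #5 (96), #7 (480).
Sum: 196 + 168 + 210 + 96 + 480 = 1150.

1150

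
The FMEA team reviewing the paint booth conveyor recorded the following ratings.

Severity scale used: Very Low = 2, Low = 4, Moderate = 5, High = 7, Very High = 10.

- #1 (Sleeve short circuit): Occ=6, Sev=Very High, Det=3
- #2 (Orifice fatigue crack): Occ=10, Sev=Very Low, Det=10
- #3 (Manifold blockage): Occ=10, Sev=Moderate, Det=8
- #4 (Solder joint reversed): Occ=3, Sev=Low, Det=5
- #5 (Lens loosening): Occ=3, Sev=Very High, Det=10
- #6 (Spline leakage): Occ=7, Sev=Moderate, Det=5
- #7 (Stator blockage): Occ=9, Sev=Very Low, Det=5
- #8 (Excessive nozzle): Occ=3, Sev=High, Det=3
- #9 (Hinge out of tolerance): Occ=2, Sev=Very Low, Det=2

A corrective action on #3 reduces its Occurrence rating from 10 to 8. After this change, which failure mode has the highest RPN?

#3

RPN = Severity × Occurrence × Detection:
  #1: 10 × 6 × 3 = 180
  #2: 2 × 10 × 10 = 200
  #3: 5 × 10 × 8 = 400
  #4: 4 × 3 × 5 = 60
  #5: 10 × 3 × 10 = 300
  #6: 5 × 7 × 5 = 175
  #7: 2 × 9 × 5 = 90
  #8: 7 × 3 × 3 = 63
  #9: 2 × 2 × 2 = 8
After action: #3 → 5 × 8 × 8 = 320.
Revised RPNs: #3=320, #5=300, #2=200, #1=180, #6=175, #7=90, #8=63, #4=60, #9=8.
Highest is now #3 (320).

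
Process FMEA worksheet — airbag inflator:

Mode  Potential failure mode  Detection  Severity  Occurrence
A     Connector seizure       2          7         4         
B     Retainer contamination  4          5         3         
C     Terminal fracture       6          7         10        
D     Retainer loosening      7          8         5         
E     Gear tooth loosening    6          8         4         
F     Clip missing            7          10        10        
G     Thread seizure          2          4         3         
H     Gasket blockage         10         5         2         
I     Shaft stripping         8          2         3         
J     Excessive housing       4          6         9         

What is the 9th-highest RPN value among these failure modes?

48

RPN = Severity × Occurrence × Detection:
  A: 7 × 4 × 2 = 56
  B: 5 × 3 × 4 = 60
  C: 7 × 10 × 6 = 420
  D: 8 × 5 × 7 = 280
  E: 8 × 4 × 6 = 192
  F: 10 × 10 × 7 = 700
  G: 4 × 3 × 2 = 24
  H: 5 × 2 × 10 = 100
  I: 2 × 3 × 8 = 48
  J: 6 × 9 × 4 = 216
Sorted descending: 700, 420, 280, 216, 192, 100, 60, 56, 48, 24.
The 9th-highest RPN is 48 (I).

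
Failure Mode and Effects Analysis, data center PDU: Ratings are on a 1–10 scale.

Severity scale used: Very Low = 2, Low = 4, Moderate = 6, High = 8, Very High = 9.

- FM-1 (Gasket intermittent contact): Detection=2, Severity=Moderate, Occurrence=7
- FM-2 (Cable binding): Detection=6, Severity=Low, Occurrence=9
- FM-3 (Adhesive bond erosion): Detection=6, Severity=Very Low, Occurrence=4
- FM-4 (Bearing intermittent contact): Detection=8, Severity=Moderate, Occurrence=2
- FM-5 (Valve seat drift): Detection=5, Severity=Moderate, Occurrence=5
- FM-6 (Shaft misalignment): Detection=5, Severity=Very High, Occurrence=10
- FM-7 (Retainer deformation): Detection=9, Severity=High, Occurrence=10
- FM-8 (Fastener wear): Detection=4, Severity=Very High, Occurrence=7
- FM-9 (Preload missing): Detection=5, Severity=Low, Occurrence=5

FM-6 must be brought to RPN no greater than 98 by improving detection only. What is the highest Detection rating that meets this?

FM-6: S=9, O=10, D=5 → current RPN = 450.
Fixed product = 90. Need 90 × D ≤ 98, so D ≤ 98/90 = 1.09.
Maximum integer Detection rating = 1 (gives RPN 90; D=2 would give 180 > 98).

1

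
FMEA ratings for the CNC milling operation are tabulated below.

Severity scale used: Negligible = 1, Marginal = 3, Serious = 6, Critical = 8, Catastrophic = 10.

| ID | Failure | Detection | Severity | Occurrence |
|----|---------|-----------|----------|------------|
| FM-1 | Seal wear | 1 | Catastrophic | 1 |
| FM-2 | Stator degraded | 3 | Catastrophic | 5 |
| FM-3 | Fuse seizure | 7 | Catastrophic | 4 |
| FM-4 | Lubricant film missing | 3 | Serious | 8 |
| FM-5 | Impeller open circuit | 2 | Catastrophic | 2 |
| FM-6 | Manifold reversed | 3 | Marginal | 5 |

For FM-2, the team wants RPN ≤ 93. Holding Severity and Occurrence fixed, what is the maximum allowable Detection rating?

FM-2: S=10, O=5, D=3 → current RPN = 150.
Fixed product = 50. Need 50 × D ≤ 93, so D ≤ 93/50 = 1.86.
Maximum integer Detection rating = 1 (gives RPN 50; D=2 would give 100 > 93).

1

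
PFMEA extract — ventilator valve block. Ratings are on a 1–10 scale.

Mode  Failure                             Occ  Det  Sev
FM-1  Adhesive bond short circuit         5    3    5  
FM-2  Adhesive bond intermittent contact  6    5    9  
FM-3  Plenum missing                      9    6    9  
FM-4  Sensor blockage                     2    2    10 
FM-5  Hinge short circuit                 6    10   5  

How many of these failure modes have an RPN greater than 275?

RPN = Severity × Occurrence × Detection:
  FM-1: 5 × 5 × 3 = 75
  FM-2: 9 × 6 × 5 = 270
  FM-3: 9 × 9 × 6 = 486
  FM-4: 10 × 2 × 2 = 40
  FM-5: 5 × 6 × 10 = 300
Modes with RPN > 275: FM-3 (486), FM-5 (300) → 2.

2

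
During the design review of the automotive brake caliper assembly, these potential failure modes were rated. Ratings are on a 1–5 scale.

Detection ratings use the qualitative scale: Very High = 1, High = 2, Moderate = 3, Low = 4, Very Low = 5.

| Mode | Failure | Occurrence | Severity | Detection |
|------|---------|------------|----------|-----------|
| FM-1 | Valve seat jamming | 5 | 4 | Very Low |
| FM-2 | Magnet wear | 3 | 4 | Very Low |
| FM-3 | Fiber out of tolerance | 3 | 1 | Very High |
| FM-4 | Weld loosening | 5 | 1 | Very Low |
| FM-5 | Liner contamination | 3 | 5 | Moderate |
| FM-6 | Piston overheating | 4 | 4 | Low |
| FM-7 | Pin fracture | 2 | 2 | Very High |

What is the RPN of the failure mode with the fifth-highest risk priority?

RPN = Severity × Occurrence × Detection:
  FM-1: 4 × 5 × 5 = 100
  FM-2: 4 × 3 × 5 = 60
  FM-3: 1 × 3 × 1 = 3
  FM-4: 1 × 5 × 5 = 25
  FM-5: 5 × 3 × 3 = 45
  FM-6: 4 × 4 × 4 = 64
  FM-7: 2 × 2 × 1 = 4
Sorted descending: 100, 64, 60, 45, 25, 4, 3.
The fifth-highest RPN is 25 (FM-4).

25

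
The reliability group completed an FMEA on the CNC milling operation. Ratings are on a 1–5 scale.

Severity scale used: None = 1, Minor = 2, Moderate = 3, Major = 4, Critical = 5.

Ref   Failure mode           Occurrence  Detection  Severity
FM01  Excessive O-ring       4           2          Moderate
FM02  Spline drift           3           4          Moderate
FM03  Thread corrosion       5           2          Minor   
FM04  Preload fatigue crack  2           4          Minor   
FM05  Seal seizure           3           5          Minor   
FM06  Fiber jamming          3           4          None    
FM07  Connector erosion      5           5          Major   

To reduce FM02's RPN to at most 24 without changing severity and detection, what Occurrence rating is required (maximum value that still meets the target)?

2

FM02: S=3, O=3, D=4 → current RPN = 36.
Fixed product = 12. Need 12 × O ≤ 24, so O ≤ 24/12 = 2.00.
Maximum integer Occurrence rating = 2 (gives RPN 24; O=3 would give 36 > 24).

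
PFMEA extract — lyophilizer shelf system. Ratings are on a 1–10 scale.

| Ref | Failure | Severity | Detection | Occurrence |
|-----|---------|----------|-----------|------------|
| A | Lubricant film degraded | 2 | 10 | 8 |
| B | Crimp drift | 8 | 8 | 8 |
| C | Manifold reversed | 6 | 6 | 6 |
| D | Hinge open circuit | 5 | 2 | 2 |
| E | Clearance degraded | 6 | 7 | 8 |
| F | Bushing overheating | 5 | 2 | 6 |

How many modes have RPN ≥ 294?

2

RPN = Severity × Occurrence × Detection:
  A: 2 × 8 × 10 = 160
  B: 8 × 8 × 8 = 512
  C: 6 × 6 × 6 = 216
  D: 5 × 2 × 2 = 20
  E: 6 × 8 × 7 = 336
  F: 5 × 6 × 2 = 60
Modes with RPN ≥ 294: B (512), E (336) → 2.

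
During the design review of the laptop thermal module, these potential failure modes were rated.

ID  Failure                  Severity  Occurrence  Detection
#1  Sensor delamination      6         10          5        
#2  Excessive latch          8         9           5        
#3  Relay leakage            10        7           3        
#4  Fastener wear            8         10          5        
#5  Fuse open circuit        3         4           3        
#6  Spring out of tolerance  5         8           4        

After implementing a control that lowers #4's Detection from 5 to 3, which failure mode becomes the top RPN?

RPN = Severity × Occurrence × Detection:
  #1: 6 × 10 × 5 = 300
  #2: 8 × 9 × 5 = 360
  #3: 10 × 7 × 3 = 210
  #4: 8 × 10 × 5 = 400
  #5: 3 × 4 × 3 = 36
  #6: 5 × 8 × 4 = 160
After action: #4 → 8 × 10 × 3 = 240.
Revised RPNs: #2=360, #1=300, #4=240, #3=210, #6=160, #5=36.
Highest is now #2 (360).

#2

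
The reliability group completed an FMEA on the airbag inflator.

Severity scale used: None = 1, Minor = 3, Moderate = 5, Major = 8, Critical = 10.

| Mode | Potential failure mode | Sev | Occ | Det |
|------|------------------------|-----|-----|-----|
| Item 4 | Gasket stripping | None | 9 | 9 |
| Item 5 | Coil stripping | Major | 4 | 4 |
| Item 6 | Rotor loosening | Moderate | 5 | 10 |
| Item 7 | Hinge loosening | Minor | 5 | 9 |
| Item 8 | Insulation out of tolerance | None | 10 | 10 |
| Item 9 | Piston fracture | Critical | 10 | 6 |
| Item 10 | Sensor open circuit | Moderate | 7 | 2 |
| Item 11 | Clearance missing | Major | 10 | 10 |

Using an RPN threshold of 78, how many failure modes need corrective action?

RPN = Severity × Occurrence × Detection:
  Item 4: 1 × 9 × 9 = 81
  Item 5: 8 × 4 × 4 = 128
  Item 6: 5 × 5 × 10 = 250
  Item 7: 3 × 5 × 9 = 135
  Item 8: 1 × 10 × 10 = 100
  Item 9: 10 × 10 × 6 = 600
  Item 10: 5 × 7 × 2 = 70
  Item 11: 8 × 10 × 10 = 800
Modes with RPN ≥ 78: Item 4 (81), Item 5 (128), Item 6 (250), Item 7 (135), Item 8 (100), Item 9 (600), Item 11 (800) → 7.

7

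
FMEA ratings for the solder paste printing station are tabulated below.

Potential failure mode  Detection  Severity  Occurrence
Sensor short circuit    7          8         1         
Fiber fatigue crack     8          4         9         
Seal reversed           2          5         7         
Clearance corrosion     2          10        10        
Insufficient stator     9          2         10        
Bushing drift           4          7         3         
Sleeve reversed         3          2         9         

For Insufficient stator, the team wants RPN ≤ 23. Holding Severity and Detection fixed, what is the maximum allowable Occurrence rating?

Insufficient stator: S=2, O=10, D=9 → current RPN = 180.
Fixed product = 18. Need 18 × O ≤ 23, so O ≤ 23/18 = 1.28.
Maximum integer Occurrence rating = 1 (gives RPN 18; O=2 would give 36 > 23).

1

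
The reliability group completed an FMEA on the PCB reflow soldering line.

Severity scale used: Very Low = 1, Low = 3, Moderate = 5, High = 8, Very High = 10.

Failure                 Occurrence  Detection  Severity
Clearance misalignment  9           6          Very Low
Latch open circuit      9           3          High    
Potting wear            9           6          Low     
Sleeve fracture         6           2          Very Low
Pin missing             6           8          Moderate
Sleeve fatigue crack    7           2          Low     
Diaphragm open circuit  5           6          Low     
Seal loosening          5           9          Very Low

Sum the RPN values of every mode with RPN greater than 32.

RPN = Severity × Occurrence × Detection:
  Clearance misalignment: 1 × 9 × 6 = 54
  Latch open circuit: 8 × 9 × 3 = 216
  Potting wear: 3 × 9 × 6 = 162
  Sleeve fracture: 1 × 6 × 2 = 12
  Pin missing: 5 × 6 × 8 = 240
  Sleeve fatigue crack: 3 × 7 × 2 = 42
  Diaphragm open circuit: 3 × 5 × 6 = 90
  Seal loosening: 1 × 5 × 9 = 45
RPN > 32: Clearance misalignment (54), Latch open circuit (216), Potting wear (162), Pin missing (240), Sleeve fatigue crack (42), Diaphragm open circuit (90), Seal loosening (45).
Sum: 54 + 216 + 162 + 240 + 42 + 90 + 45 = 849.

849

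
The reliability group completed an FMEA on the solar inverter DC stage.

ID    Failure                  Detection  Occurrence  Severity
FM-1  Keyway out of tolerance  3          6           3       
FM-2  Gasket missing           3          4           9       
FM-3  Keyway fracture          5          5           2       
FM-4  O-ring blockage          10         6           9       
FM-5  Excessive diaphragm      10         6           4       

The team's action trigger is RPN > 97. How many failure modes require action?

3

RPN = Severity × Occurrence × Detection:
  FM-1: 3 × 6 × 3 = 54
  FM-2: 9 × 4 × 3 = 108
  FM-3: 2 × 5 × 5 = 50
  FM-4: 9 × 6 × 10 = 540
  FM-5: 4 × 6 × 10 = 240
Modes with RPN > 97: FM-2 (108), FM-4 (540), FM-5 (240) → 3.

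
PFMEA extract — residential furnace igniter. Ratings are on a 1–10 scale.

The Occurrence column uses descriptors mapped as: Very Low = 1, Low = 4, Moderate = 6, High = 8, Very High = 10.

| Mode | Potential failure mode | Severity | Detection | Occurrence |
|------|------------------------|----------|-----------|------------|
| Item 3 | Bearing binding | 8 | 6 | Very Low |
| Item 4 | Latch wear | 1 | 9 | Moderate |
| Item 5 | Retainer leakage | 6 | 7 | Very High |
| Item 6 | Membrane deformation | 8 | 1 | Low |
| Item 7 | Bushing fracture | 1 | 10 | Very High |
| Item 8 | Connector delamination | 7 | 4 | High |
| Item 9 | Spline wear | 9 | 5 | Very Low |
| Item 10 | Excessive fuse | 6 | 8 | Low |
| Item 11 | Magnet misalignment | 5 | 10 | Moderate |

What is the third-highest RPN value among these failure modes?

224

RPN = Severity × Occurrence × Detection:
  Item 3: 8 × 1 × 6 = 48
  Item 4: 1 × 6 × 9 = 54
  Item 5: 6 × 10 × 7 = 420
  Item 6: 8 × 4 × 1 = 32
  Item 7: 1 × 10 × 10 = 100
  Item 8: 7 × 8 × 4 = 224
  Item 9: 9 × 1 × 5 = 45
  Item 10: 6 × 4 × 8 = 192
  Item 11: 5 × 6 × 10 = 300
Sorted descending: 420, 300, 224, 192, 100, 54, 48, 45, 32.
The third-highest RPN is 224 (Item 8).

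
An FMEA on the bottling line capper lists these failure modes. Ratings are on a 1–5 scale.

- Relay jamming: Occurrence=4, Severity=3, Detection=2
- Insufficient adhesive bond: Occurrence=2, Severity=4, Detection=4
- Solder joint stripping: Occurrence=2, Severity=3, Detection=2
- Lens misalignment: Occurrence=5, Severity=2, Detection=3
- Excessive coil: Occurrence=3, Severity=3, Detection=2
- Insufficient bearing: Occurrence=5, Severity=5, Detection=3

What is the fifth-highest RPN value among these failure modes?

18

RPN = Severity × Occurrence × Detection:
  Relay jamming: 3 × 4 × 2 = 24
  Insufficient adhesive bond: 4 × 2 × 4 = 32
  Solder joint stripping: 3 × 2 × 2 = 12
  Lens misalignment: 2 × 5 × 3 = 30
  Excessive coil: 3 × 3 × 2 = 18
  Insufficient bearing: 5 × 5 × 3 = 75
Sorted descending: 75, 32, 30, 24, 18, 12.
The fifth-highest RPN is 18 (Excessive coil).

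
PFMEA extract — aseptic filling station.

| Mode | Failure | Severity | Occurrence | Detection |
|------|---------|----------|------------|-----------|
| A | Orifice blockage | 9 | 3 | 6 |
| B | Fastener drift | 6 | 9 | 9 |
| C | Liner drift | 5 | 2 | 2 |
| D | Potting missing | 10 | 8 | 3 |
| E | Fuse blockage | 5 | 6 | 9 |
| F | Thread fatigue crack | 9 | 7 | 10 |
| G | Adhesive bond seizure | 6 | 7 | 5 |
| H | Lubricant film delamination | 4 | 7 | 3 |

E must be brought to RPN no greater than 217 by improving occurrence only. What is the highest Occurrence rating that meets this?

4

E: S=5, O=6, D=9 → current RPN = 270.
Fixed product = 45. Need 45 × O ≤ 217, so O ≤ 217/45 = 4.82.
Maximum integer Occurrence rating = 4 (gives RPN 180; O=5 would give 225 > 217).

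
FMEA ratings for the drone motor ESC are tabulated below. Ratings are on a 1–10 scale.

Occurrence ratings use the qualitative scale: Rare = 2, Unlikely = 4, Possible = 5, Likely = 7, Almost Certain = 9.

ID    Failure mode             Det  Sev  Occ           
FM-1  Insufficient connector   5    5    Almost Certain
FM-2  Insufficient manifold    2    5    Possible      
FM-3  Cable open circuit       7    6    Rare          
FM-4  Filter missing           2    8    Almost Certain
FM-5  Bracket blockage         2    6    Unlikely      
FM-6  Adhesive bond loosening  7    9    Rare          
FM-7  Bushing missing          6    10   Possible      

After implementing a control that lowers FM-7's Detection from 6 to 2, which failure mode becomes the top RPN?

FM-1

RPN = Severity × Occurrence × Detection:
  FM-1: 5 × 9 × 5 = 225
  FM-2: 5 × 5 × 2 = 50
  FM-3: 6 × 2 × 7 = 84
  FM-4: 8 × 9 × 2 = 144
  FM-5: 6 × 4 × 2 = 48
  FM-6: 9 × 2 × 7 = 126
  FM-7: 10 × 5 × 6 = 300
After action: FM-7 → 10 × 5 × 2 = 100.
Revised RPNs: FM-1=225, FM-4=144, FM-6=126, FM-7=100, FM-3=84, FM-2=50, FM-5=48.
Highest is now FM-1 (225).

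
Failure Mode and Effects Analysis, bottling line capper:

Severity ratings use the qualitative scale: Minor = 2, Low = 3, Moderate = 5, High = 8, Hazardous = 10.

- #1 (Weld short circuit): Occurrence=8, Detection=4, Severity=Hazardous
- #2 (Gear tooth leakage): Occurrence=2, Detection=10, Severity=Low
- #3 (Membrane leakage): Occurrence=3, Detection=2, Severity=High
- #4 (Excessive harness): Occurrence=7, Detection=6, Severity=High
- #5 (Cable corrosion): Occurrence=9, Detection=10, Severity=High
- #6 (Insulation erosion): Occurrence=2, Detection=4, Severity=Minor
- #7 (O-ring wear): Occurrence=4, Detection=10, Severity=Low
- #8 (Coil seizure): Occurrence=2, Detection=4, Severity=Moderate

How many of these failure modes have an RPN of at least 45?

RPN = Severity × Occurrence × Detection:
  #1: 10 × 8 × 4 = 320
  #2: 3 × 2 × 10 = 60
  #3: 8 × 3 × 2 = 48
  #4: 8 × 7 × 6 = 336
  #5: 8 × 9 × 10 = 720
  #6: 2 × 2 × 4 = 16
  #7: 3 × 4 × 10 = 120
  #8: 5 × 2 × 4 = 40
Modes with RPN ≥ 45: #1 (320), #2 (60), #3 (48), #4 (336), #5 (720), #7 (120) → 6.

6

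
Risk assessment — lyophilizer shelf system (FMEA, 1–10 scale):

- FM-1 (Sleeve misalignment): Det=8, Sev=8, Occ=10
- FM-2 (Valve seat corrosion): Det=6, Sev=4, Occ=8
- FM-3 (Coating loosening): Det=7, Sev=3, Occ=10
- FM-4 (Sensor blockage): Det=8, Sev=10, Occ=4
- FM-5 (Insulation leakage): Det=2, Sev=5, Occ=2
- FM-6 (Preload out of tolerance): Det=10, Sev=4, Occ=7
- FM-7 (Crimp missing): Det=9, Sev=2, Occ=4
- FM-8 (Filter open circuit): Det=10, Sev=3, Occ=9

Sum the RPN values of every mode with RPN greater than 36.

RPN = Severity × Occurrence × Detection:
  FM-1: 8 × 10 × 8 = 640
  FM-2: 4 × 8 × 6 = 192
  FM-3: 3 × 10 × 7 = 210
  FM-4: 10 × 4 × 8 = 320
  FM-5: 5 × 2 × 2 = 20
  FM-6: 4 × 7 × 10 = 280
  FM-7: 2 × 4 × 9 = 72
  FM-8: 3 × 9 × 10 = 270
RPN > 36: FM-1 (640), FM-2 (192), FM-3 (210), FM-4 (320), FM-6 (280), FM-7 (72), FM-8 (270).
Sum: 640 + 192 + 210 + 320 + 280 + 72 + 270 = 1984.

1984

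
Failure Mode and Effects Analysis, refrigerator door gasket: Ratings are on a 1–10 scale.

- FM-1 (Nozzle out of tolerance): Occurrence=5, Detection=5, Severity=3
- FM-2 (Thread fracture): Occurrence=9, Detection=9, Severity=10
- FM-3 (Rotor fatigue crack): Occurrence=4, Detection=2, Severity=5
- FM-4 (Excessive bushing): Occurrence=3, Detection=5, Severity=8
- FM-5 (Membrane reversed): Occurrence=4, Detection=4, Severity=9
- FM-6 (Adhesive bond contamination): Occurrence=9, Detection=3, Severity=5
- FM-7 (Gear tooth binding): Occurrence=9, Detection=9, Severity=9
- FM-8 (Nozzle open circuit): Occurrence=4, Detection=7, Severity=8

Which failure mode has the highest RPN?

FM-2

RPN = Severity × Occurrence × Detection:
  FM-1: 3 × 5 × 5 = 75
  FM-2: 10 × 9 × 9 = 810
  FM-3: 5 × 4 × 2 = 40
  FM-4: 8 × 3 × 5 = 120
  FM-5: 9 × 4 × 4 = 144
  FM-6: 5 × 9 × 3 = 135
  FM-7: 9 × 9 × 9 = 729
  FM-8: 8 × 4 × 7 = 224
Highest RPN is 810 → FM-2.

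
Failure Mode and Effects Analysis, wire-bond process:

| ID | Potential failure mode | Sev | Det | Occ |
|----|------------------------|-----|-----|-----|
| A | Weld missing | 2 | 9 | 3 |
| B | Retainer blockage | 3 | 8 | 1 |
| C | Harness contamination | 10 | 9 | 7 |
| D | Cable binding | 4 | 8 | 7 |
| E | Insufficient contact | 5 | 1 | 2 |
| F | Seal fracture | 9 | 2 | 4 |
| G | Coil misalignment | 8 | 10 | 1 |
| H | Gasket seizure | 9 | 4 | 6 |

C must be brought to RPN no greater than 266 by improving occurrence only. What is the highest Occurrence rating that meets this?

C: S=10, O=7, D=9 → current RPN = 630.
Fixed product = 90. Need 90 × O ≤ 266, so O ≤ 266/90 = 2.96.
Maximum integer Occurrence rating = 2 (gives RPN 180; O=3 would give 270 > 266).

2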